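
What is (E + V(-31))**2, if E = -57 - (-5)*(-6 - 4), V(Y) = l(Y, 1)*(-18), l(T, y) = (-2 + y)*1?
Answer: 7921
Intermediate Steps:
l(T, y) = -2 + y
V(Y) = 18 (V(Y) = (-2 + 1)*(-18) = -1*(-18) = 18)
E = -107 (E = -57 - (-5)*(-10) = -57 - 1*50 = -57 - 50 = -107)
(E + V(-31))**2 = (-107 + 18)**2 = (-89)**2 = 7921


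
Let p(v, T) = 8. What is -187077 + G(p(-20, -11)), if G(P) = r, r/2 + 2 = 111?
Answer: -186859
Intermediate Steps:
r = 218 (r = -4 + 2*111 = -4 + 222 = 218)
G(P) = 218
-187077 + G(p(-20, -11)) = -187077 + 218 = -186859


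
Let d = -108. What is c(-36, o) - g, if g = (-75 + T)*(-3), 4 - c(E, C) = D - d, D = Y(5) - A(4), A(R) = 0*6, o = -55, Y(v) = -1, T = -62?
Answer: -514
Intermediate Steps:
A(R) = 0
D = -1 (D = -1 - 1*0 = -1 + 0 = -1)
c(E, C) = -103 (c(E, C) = 4 - (-1 - 1*(-108)) = 4 - (-1 + 108) = 4 - 1*107 = 4 - 107 = -103)
g = 411 (g = (-75 - 62)*(-3) = -137*(-3) = 411)
c(-36, o) - g = -103 - 1*411 = -103 - 411 = -514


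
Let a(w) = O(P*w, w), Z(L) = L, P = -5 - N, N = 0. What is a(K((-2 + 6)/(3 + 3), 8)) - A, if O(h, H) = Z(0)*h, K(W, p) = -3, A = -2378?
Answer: 2378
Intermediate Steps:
P = -5 (P = -5 - 1*0 = -5 + 0 = -5)
O(h, H) = 0 (O(h, H) = 0*h = 0)
a(w) = 0
a(K((-2 + 6)/(3 + 3), 8)) - A = 0 - 1*(-2378) = 0 + 2378 = 2378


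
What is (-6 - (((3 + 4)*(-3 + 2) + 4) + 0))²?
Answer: 9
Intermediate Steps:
(-6 - (((3 + 4)*(-3 + 2) + 4) + 0))² = (-6 - ((7*(-1) + 4) + 0))² = (-6 - ((-7 + 4) + 0))² = (-6 - (-3 + 0))² = (-6 - 1*(-3))² = (-6 + 3)² = (-3)² = 9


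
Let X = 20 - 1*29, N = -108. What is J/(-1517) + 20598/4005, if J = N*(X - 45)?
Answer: 2630002/2025195 ≈ 1.2986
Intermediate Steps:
X = -9 (X = 20 - 29 = -9)
J = 5832 (J = -108*(-9 - 45) = -108*(-54) = 5832)
J/(-1517) + 20598/4005 = 5832/(-1517) + 20598/4005 = 5832*(-1/1517) + 20598*(1/4005) = -5832/1517 + 6866/1335 = 2630002/2025195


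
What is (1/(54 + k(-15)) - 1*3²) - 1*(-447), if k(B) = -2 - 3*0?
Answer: 22777/52 ≈ 438.02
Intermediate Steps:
k(B) = -2 (k(B) = -2 + 0 = -2)
(1/(54 + k(-15)) - 1*3²) - 1*(-447) = (1/(54 - 2) - 1*3²) - 1*(-447) = (1/52 - 1*9) + 447 = (1/52 - 9) + 447 = -467/52 + 447 = 22777/52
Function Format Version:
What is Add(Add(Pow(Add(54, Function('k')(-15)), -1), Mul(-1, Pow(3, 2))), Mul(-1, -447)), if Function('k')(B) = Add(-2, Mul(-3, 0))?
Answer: Rational(22777, 52) ≈ 438.02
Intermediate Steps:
Function('k')(B) = -2 (Function('k')(B) = Add(-2, 0) = -2)
Add(Add(Pow(Add(54, Function('k')(-15)), -1), Mul(-1, Pow(3, 2))), Mul(-1, -447)) = Add(Add(Pow(Add(54, -2), -1), Mul(-1, Pow(3, 2))), Mul(-1, -447)) = Add(Add(Pow(52, -1), Mul(-1, 9)), 447) = Add(Add(Rational(1, 52), -9), 447) = Add(Rational(-467, 52), 447) = Rational(22777, 52)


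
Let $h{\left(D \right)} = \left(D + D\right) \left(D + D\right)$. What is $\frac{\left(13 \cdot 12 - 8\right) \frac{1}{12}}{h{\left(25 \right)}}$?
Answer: $\frac{37}{7500} \approx 0.0049333$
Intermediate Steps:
$h{\left(D \right)} = 4 D^{2}$ ($h{\left(D \right)} = 2 D 2 D = 4 D^{2}$)
$\frac{\left(13 \cdot 12 - 8\right) \frac{1}{12}}{h{\left(25 \right)}} = \frac{\left(13 \cdot 12 - 8\right) \frac{1}{12}}{4 \cdot 25^{2}} = \frac{\left(156 - 8\right) \frac{1}{12}}{4 \cdot 625} = \frac{148 \cdot \frac{1}{12}}{2500} = \frac{37}{3} \cdot \frac{1}{2500} = \frac{37}{7500}$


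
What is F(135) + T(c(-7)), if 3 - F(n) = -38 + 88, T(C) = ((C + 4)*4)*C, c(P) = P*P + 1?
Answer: 10753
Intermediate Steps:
c(P) = 1 + P**2 (c(P) = P**2 + 1 = 1 + P**2)
T(C) = C*(16 + 4*C) (T(C) = ((4 + C)*4)*C = (16 + 4*C)*C = C*(16 + 4*C))
F(n) = -47 (F(n) = 3 - (-38 + 88) = 3 - 1*50 = 3 - 50 = -47)
F(135) + T(c(-7)) = -47 + 4*(1 + (-7)**2)*(4 + (1 + (-7)**2)) = -47 + 4*(1 + 49)*(4 + (1 + 49)) = -47 + 4*50*(4 + 50) = -47 + 4*50*54 = -47 + 10800 = 10753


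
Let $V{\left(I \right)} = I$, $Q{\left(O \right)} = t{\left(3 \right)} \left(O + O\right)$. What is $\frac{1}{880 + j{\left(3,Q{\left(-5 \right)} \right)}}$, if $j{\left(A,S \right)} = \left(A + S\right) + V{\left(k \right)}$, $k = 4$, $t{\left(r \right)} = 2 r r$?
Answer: $\frac{1}{707} \approx 0.0014144$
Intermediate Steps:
$t{\left(r \right)} = 2 r^{2}$
$Q{\left(O \right)} = 36 O$ ($Q{\left(O \right)} = 2 \cdot 3^{2} \left(O + O\right) = 2 \cdot 9 \cdot 2 O = 18 \cdot 2 O = 36 O$)
$j{\left(A,S \right)} = 4 + A + S$ ($j{\left(A,S \right)} = \left(A + S\right) + 4 = 4 + A + S$)
$\frac{1}{880 + j{\left(3,Q{\left(-5 \right)} \right)}} = \frac{1}{880 + \left(4 + 3 + 36 \left(-5\right)\right)} = \frac{1}{880 + \left(4 + 3 - 180\right)} = \frac{1}{880 - 173} = \frac{1}{707}$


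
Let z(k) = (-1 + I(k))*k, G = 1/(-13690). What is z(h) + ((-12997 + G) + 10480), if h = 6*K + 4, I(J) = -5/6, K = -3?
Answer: -102319063/41070 ≈ -2491.3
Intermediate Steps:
I(J) = -⅚ (I(J) = -5*⅙ = -⅚)
h = -14 (h = 6*(-3) + 4 = -18 + 4 = -14)
G = -1/13690 ≈ -7.3046e-5
z(k) = -11*k/6 (z(k) = (-1 - ⅚)*k = -11*k/6)
z(h) + ((-12997 + G) + 10480) = -11/6*(-14) + ((-12997 - 1/13690) + 10480) = 77/3 + (-177928931/13690 + 10480) = 77/3 - 34457731/13690 = -102319063/41070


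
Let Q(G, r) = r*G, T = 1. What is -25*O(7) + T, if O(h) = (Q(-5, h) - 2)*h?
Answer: 6476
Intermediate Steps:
Q(G, r) = G*r
O(h) = h*(-2 - 5*h) (O(h) = (-5*h - 2)*h = (-2 - 5*h)*h = h*(-2 - 5*h))
-25*O(7) + T = -(-25)*7*(2 + 5*7) + 1 = -(-25)*7*(2 + 35) + 1 = -(-25)*7*37 + 1 = -25*(-259) + 1 = 6475 + 1 = 6476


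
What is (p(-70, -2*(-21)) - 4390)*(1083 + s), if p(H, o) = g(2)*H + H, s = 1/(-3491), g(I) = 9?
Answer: -19244027680/3491 ≈ -5.5125e+6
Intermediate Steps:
s = -1/3491 ≈ -0.00028645
p(H, o) = 10*H (p(H, o) = 9*H + H = 10*H)
(p(-70, -2*(-21)) - 4390)*(1083 + s) = (10*(-70) - 4390)*(1083 - 1/3491) = (-700 - 4390)*(3780752/3491) = -5090*3780752/3491 = -19244027680/3491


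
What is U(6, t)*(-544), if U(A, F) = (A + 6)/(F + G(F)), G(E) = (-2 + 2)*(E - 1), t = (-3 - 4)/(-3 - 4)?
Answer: -6528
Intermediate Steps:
t = 1 (t = -7/(-7) = -7*(-⅐) = 1)
G(E) = 0 (G(E) = 0*(-1 + E) = 0)
U(A, F) = (6 + A)/F (U(A, F) = (A + 6)/(F + 0) = (6 + A)/F)
U(6, t)*(-544) = ((6 + 6)/1)*(-544) = (1*12)*(-544) = 12*(-544) = -6528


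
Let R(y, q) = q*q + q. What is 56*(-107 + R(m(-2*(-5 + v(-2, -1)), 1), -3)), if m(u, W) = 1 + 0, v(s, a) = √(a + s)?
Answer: -5656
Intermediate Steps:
m(u, W) = 1
R(y, q) = q + q² (R(y, q) = q² + q = q + q²)
56*(-107 + R(m(-2*(-5 + v(-2, -1)), 1), -3)) = 56*(-107 - 3*(1 - 3)) = 56*(-107 - 3*(-2)) = 56*(-107 + 6) = 56*(-101) = -5656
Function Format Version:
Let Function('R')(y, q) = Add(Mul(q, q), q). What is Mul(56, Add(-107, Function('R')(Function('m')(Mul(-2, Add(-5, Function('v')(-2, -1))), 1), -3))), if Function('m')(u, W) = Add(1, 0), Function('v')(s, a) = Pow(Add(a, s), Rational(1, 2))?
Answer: -5656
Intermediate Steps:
Function('m')(u, W) = 1
Function('R')(y, q) = Add(q, Pow(q, 2)) (Function('R')(y, q) = Add(Pow(q, 2), q) = Add(q, Pow(q, 2)))
Mul(56, Add(-107, Function('R')(Function('m')(Mul(-2, Add(-5, Function('v')(-2, -1))), 1), -3))) = Mul(56, Add(-107, Mul(-3, Add(1, -3)))) = Mul(56, Add(-107, Mul(-3, -2))) = Mul(56, Add(-107, 6)) = Mul(56, -101) = -5656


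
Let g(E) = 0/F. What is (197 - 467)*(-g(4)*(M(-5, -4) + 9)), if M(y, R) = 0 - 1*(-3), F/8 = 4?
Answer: 0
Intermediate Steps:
F = 32 (F = 8*4 = 32)
M(y, R) = 3 (M(y, R) = 0 + 3 = 3)
g(E) = 0 (g(E) = 0/32 = 0*(1/32) = 0)
(197 - 467)*(-g(4)*(M(-5, -4) + 9)) = (197 - 467)*(-0*(3 + 9)) = -(-270)*0*12 = -(-270)*0 = -270*0 = 0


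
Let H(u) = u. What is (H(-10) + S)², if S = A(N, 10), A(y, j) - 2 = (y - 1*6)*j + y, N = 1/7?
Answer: 216225/49 ≈ 4412.8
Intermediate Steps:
N = ⅐ (N = 1*(⅐) = ⅐ ≈ 0.14286)
A(y, j) = 2 + y + j*(-6 + y) (A(y, j) = 2 + ((y - 1*6)*j + y) = 2 + ((y - 6)*j + y) = 2 + ((-6 + y)*j + y) = 2 + (j*(-6 + y) + y) = 2 + (y + j*(-6 + y)) = 2 + y + j*(-6 + y))
S = -395/7 (S = 2 + ⅐ - 6*10 + 10*(⅐) = 2 + ⅐ - 60 + 10/7 = -395/7 ≈ -56.429)
(H(-10) + S)² = (-10 - 395/7)² = (-465/7)² = 216225/49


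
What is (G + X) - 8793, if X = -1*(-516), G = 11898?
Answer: 3621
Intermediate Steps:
X = 516
(G + X) - 8793 = (11898 + 516) - 8793 = 12414 - 8793 = 3621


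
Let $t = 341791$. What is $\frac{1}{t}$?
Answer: $\frac{1}{341791} \approx 2.9258 \cdot 10^{-6}$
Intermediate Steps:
$\frac{1}{t} = \frac{1}{341791}$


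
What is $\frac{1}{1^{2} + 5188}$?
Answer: $\frac{1}{5189} \approx 0.00019272$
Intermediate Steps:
$\frac{1}{1^{2} + 5188} = \frac{1}{1 + 5188} = \frac{1}{5189}$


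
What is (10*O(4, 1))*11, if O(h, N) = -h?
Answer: -440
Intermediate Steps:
(10*O(4, 1))*11 = (10*(-1*4))*11 = (10*(-4))*11 = -40*11 = -440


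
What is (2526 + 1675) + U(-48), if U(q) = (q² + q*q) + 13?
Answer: 8822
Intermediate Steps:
U(q) = 13 + 2*q² (U(q) = (q² + q²) + 13 = 2*q² + 13 = 13 + 2*q²)
(2526 + 1675) + U(-48) = (2526 + 1675) + (13 + 2*(-48)²) = 4201 + (13 + 2*2304) = 4201 + (13 + 4608) = 4201 + 4621 = 8822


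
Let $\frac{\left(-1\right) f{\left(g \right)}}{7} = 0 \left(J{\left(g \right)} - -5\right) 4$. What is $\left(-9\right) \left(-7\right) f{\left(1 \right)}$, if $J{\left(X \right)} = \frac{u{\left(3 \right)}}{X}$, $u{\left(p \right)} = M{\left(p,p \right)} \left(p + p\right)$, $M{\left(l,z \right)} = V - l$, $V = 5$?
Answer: $0$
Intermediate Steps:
$M{\left(l,z \right)} = 5 - l$
$u{\left(p \right)} = 2 p \left(5 - p\right)$ ($u{\left(p \right)} = \left(5 - p\right) \left(p + p\right) = \left(5 - p\right) 2 p = 2 p \left(5 - p\right)$)
$J{\left(X \right)} = \frac{12}{X}$ ($J{\left(X \right)} = \frac{2 \cdot 3 \left(5 - 3\right)}{X} = \frac{2 \cdot 3 \cdot 2}{X} = \frac{12}{X}$)
$f{\left(g \right)} = 0$ ($f{\left(g \right)} = - 7 \cdot 0 \left(\frac{12}{g} - -5\right) 4 = - 7 \cdot 0 \left(\frac{12}{g} + 5\right) 4 = - 7 \cdot 0 \left(5 + \frac{12}{g}\right) 4 = - 7 \cdot 0 \cdot 4 = \left(-7\right) 0 = 0$)
$\left(-9\right) \left(-7\right) f{\left(1 \right)} = \left(-9\right) \left(-7\right) 0 = 63 \cdot 0 = 0$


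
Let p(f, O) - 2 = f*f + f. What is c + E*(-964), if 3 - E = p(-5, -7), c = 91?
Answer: 18407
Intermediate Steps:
p(f, O) = 2 + f + f**2 (p(f, O) = 2 + (f*f + f) = 2 + (f**2 + f) = 2 + (f + f**2) = 2 + f + f**2)
E = -19 (E = 3 - (2 - 5 + (-5)**2) = 3 - (2 - 5 + 25) = 3 - 1*22 = 3 - 22 = -19)
c + E*(-964) = 91 - 19*(-964) = 91 + 18316 = 18407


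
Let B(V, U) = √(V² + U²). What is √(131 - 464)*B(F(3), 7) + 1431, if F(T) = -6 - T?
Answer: 1431 + 3*I*√4810 ≈ 1431.0 + 208.06*I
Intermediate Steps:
B(V, U) = √(U² + V²)
√(131 - 464)*B(F(3), 7) + 1431 = √(131 - 464)*√(7² + (-6 - 1*3)²) + 1431 = √(-333)*√(49 + (-6 - 3)²) + 1431 = (3*I*√37)*√(49 + (-9)²) + 1431 = (3*I*√37)*√(49 + 81) + 1431 = (3*I*√37)*√130 + 1431 = 3*I*√4810 + 1431 = 1431 + 3*I*√4810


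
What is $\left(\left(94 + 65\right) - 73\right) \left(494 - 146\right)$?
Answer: $29928$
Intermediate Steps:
$\left(\left(94 + 65\right) - 73\right) \left(494 - 146\right) = \left(159 - 73\right) 348 = 86 \cdot 348 = 29928$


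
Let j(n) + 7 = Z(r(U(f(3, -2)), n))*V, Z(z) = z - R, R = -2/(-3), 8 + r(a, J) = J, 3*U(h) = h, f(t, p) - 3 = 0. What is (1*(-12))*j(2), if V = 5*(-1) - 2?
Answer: -476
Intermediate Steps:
f(t, p) = 3 (f(t, p) = 3 + 0 = 3)
U(h) = h/3
r(a, J) = -8 + J
V = -7 (V = -5 - 2 = -7)
R = ⅔ (R = -2*(-⅓) = ⅔ ≈ 0.66667)
Z(z) = -⅔ + z (Z(z) = z - 1*⅔ = z - ⅔ = -⅔ + z)
j(n) = 161/3 - 7*n (j(n) = -7 + (-⅔ + (-8 + n))*(-7) = -7 + (-26/3 + n)*(-7) = -7 + (182/3 - 7*n) = 161/3 - 7*n)
(1*(-12))*j(2) = (1*(-12))*(161/3 - 7*2) = -12*(161/3 - 14) = -12*119/3 = -476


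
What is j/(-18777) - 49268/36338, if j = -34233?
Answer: 53142253/113719771 ≈ 0.46731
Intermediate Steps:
j/(-18777) - 49268/36338 = -34233/(-18777) - 49268/36338 = -34233*(-1/18777) - 49268*1/36338 = 11411/6259 - 24634/18169 = 53142253/113719771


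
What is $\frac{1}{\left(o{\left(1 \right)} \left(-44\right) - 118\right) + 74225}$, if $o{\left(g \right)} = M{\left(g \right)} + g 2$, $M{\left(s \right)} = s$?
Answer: $\frac{1}{73975} \approx 1.3518 \cdot 10^{-5}$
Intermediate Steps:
$o{\left(g \right)} = 3 g$ ($o{\left(g \right)} = g + g 2 = g + 2 g = 3 g$)
$\frac{1}{\left(o{\left(1 \right)} \left(-44\right) - 118\right) + 74225} = \frac{1}{\left(3 \cdot 1 \left(-44\right) - 118\right) + 74225} = \frac{1}{\left(3 \left(-44\right) - 118\right) + 74225} = \frac{1}{\left(-132 - 118\right) + 74225} = \frac{1}{-250 + 74225} = \frac{1}{73975}$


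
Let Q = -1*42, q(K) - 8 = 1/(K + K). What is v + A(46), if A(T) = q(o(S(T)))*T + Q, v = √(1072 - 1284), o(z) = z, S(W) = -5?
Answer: 1607/5 + 2*I*√53 ≈ 321.4 + 14.56*I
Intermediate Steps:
q(K) = 8 + 1/(2*K) (q(K) = 8 + 1/(K + K) = 8 + 1/(2*K))
v = 2*I*√53 (v = √(-212) = 2*I*√53 ≈ 14.56*I)
Q = -42
A(T) = -42 + 79*T/10 (A(T) = (8 + (½)/(-5))*T - 42 = (8 + (½)*(-⅕))*T - 42 = (8 - ⅒)*T - 42 = 79*T/10 - 42 = -42 + 79*T/10)
v + A(46) = 2*I*√53 + (-42 + (79/10)*46) = 2*I*√53 + (-42 + 1817/5) = 2*I*√53 + 1607/5 = 1607/5 + 2*I*√53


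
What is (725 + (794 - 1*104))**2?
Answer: 2002225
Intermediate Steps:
(725 + (794 - 1*104))**2 = (725 + (794 - 104))**2 = (725 + 690)**2 = 1415**2 = 2002225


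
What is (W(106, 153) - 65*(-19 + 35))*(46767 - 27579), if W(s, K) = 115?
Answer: -17748900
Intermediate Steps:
(W(106, 153) - 65*(-19 + 35))*(46767 - 27579) = (115 - 65*(-19 + 35))*(46767 - 27579) = (115 - 65*16)*19188 = (115 - 1040)*19188 = -925*19188 = -17748900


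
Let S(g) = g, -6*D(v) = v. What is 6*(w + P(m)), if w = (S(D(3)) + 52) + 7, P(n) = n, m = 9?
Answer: 405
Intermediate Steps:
D(v) = -v/6
w = 117/2 (w = (-⅙*3 + 52) + 7 = (-½ + 52) + 7 = 103/2 + 7 = 117/2 ≈ 58.500)
6*(w + P(m)) = 6*(117/2 + 9) = 6*(135/2) = 405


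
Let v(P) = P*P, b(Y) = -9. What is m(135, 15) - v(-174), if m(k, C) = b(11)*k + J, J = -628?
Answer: -32119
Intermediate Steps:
m(k, C) = -628 - 9*k (m(k, C) = -9*k - 628 = -628 - 9*k)
v(P) = P²
m(135, 15) - v(-174) = (-628 - 9*135) - 1*(-174)² = (-628 - 1215) - 1*30276 = -1843 - 30276 = -32119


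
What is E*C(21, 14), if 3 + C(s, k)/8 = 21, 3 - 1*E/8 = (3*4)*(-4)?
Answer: 58752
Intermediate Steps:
E = 408 (E = 24 - 8*3*4*(-4) = 24 - 96*(-4) = 24 - 8*(-48) = 24 + 384 = 408)
C(s, k) = 144 (C(s, k) = -24 + 8*21 = -24 + 168 = 144)
E*C(21, 14) = 408*144 = 58752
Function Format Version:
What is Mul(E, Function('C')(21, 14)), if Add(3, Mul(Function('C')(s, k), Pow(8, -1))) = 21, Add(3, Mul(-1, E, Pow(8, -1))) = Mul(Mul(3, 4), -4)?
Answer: 58752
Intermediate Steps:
E = 408 (E = Add(24, Mul(-8, Mul(Mul(3, 4), -4))) = Add(24, Mul(-8, Mul(12, -4))) = Add(24, Mul(-8, -48)) = Add(24, 384) = 408)
Function('C')(s, k) = 144 (Function('C')(s, k) = Add(-24, Mul(8, 21)) = Add(-24, 168) = 144)
Mul(E, Function('C')(21, 14)) = Mul(408, 144) = 58752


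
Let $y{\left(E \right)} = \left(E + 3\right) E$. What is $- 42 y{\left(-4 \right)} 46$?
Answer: $-7728$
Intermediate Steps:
$y{\left(E \right)} = E \left(3 + E\right)$ ($y{\left(E \right)} = \left(3 + E\right) E = E \left(3 + E\right)$)
$- 42 y{\left(-4 \right)} 46 = - 42 \left(- 4 \left(3 - 4\right)\right) 46 = - 42 \left(\left(-4\right) \left(-1\right)\right) 46 = \left(-42\right) 4 \cdot 46 = \left(-168\right) 46 = -7728$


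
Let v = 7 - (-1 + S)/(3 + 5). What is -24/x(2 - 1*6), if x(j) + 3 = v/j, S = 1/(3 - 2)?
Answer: 96/19 ≈ 5.0526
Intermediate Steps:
S = 1 (S = 1/1 = 1)
v = 7 (v = 7 - (-1 + 1)/(3 + 5) = 7 - 0/8 = 7 - 1*0 = 7 + 0 = 7)
x(j) = -3 + 7/j
-24/x(2 - 1*6) = -24/(-3 + 7/(2 - 1*6)) = -24/(-3 + 7/(2 - 6)) = -24/(-3 + 7/(-4)) = -24/(-3 + 7*(-¼)) = -24/(-3 - 7/4) = -24/(-19/4) = -24*(-4/19) = 96/19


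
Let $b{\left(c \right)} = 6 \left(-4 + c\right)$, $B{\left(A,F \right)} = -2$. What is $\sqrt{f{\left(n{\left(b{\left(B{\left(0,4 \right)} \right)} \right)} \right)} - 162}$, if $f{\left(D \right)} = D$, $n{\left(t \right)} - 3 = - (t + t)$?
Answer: $i \sqrt{87} \approx 9.3274 i$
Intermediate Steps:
$b{\left(c \right)} = -24 + 6 c$
$n{\left(t \right)} = 3 - 2 t$ ($n{\left(t \right)} = 3 - \left(t + t\right) = 3 - 2 t$)
$\sqrt{f{\left(n{\left(b{\left(B{\left(0,4 \right)} \right)} \right)} \right)} - 162} = \sqrt{\left(3 - 2 \left(-24 + 6 \left(-2\right)\right)\right) - 162} = \sqrt{\left(3 - 2 \left(-24 - 12\right)\right) - 162} = \sqrt{\left(3 - -72\right) - 162} = \sqrt{\left(3 + 72\right) - 162} = \sqrt{75 - 162} = \sqrt{-87} = i \sqrt{87}$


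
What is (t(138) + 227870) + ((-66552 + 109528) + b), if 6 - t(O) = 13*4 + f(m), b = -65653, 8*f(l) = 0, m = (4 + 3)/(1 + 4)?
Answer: 205147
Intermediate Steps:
m = 7/5 ≈ 1.4000
f(l) = 0 (f(l) = (1/8)*0 = 0)
t(O) = -46 (t(O) = 6 - (13*4 + 0) = 6 - (52 + 0) = 6 - 1*52 = 6 - 52 = -46)
(t(138) + 227870) + ((-66552 + 109528) + b) = (-46 + 227870) + ((-66552 + 109528) - 65653) = 227824 + (42976 - 65653) = 227824 - 22677 = 205147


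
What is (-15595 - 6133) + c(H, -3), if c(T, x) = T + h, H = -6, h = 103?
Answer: -21631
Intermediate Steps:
c(T, x) = 103 + T (c(T, x) = T + 103 = 103 + T)
(-15595 - 6133) + c(H, -3) = (-15595 - 6133) + (103 - 6) = -21728 + 97 = -21631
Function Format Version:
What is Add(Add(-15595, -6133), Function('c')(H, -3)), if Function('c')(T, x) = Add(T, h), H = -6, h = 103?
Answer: -21631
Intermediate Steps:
Function('c')(T, x) = Add(103, T) (Function('c')(T, x) = Add(T, 103) = Add(103, T))
Add(Add(-15595, -6133), Function('c')(H, -3)) = Add(Add(-15595, -6133), Add(103, -6)) = Add(-21728, 97) = -21631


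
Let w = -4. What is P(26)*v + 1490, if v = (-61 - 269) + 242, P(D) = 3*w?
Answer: 2546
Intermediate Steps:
P(D) = -12 (P(D) = 3*(-4) = -12)
v = -88 (v = -330 + 242 = -88)
P(26)*v + 1490 = -12*(-88) + 1490 = 1056 + 1490 = 2546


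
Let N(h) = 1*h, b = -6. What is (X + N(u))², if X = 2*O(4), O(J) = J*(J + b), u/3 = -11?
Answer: 2401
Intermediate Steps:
u = -33 (u = 3*(-11) = -33)
O(J) = J*(-6 + J) (O(J) = J*(J - 6) = J*(-6 + J))
N(h) = h
X = -16 (X = 2*(4*(-6 + 4)) = 2*(4*(-2)) = 2*(-8) = -16)
(X + N(u))² = (-16 - 33)² = (-49)² = 2401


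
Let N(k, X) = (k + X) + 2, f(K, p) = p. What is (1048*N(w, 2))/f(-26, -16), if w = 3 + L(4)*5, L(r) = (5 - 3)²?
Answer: -3537/2 ≈ -1768.5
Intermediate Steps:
L(r) = 4 (L(r) = 2² = 4)
w = 23 (w = 3 + 4*5 = 3 + 20 = 23)
N(k, X) = 2 + X + k (N(k, X) = (X + k) + 2 = 2 + X + k)
(1048*N(w, 2))/f(-26, -16) = (1048*(2 + 2 + 23))/(-16) = (1048*27)*(-1/16) = 28296*(-1/16) = -3537/2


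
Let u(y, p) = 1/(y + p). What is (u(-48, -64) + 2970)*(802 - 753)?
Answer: 2328473/16 ≈ 1.4553e+5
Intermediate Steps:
u(y, p) = 1/(p + y)
(u(-48, -64) + 2970)*(802 - 753) = (1/(-64 - 48) + 2970)*(802 - 753) = (1/(-112) + 2970)*49 = (-1/112 + 2970)*49 = (332639/112)*49 = 2328473/16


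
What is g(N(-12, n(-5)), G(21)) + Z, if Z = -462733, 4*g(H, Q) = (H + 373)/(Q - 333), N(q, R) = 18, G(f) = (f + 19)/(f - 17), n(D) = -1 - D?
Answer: -35167731/76 ≈ -4.6273e+5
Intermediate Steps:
G(f) = (19 + f)/(-17 + f)
g(H, Q) = (373 + H)/(4*(-333 + Q)) (g(H, Q) = ((H + 373)/(Q - 333))/4 = ((373 + H)/(-333 + Q))/4 = (373 + H)/(4*(-333 + Q)))
g(N(-12, n(-5)), G(21)) + Z = (373 + 18)/(4*(-333 + (19 + 21)/(-17 + 21))) - 462733 = (¼)*391/(-333 + 40/4) - 462733 = (¼)*391/(-333 + (¼)*40) - 462733 = (¼)*391/(-333 + 10) - 462733 = (¼)*391/(-323) - 462733 = (¼)*(-1/323)*391 - 462733 = -23/76 - 462733 = -35167731/76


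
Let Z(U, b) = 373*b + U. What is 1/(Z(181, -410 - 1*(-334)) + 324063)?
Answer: 1/295896 ≈ 3.3796e-6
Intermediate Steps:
Z(U, b) = U + 373*b
1/(Z(181, -410 - 1*(-334)) + 324063) = 1/((181 + 373*(-410 - 1*(-334))) + 324063) = 1/((181 + 373*(-410 + 334)) + 324063) = 1/((181 + 373*(-76)) + 324063) = 1/((181 - 28348) + 324063) = 1/(-28167 + 324063) = 1/295896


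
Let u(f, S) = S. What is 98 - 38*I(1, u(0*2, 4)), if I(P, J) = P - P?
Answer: 98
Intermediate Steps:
I(P, J) = 0
98 - 38*I(1, u(0*2, 4)) = 98 - 38*0 = 98 + 0 = 98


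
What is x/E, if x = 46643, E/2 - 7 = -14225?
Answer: -46643/28436 ≈ -1.6403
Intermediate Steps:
E = -28436 (E = 14 + 2*(-14225) = 14 - 28450 = -28436)
x/E = 46643/(-28436) = 46643*(-1/28436) = -46643/28436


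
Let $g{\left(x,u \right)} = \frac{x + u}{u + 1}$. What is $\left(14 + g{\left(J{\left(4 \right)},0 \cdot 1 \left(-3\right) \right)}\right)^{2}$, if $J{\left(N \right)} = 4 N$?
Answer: $900$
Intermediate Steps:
$g{\left(x,u \right)} = \frac{u + x}{1 + u}$
$\left(14 + g{\left(J{\left(4 \right)},0 \cdot 1 \left(-3\right) \right)}\right)^{2} = \left(14 + \frac{0 \cdot 1 \left(-3\right) + 4 \cdot 4}{1 + 0 \cdot 1 \left(-3\right)}\right)^{2} = \left(14 + \frac{0 \left(-3\right) + 16}{1 + 0 \left(-3\right)}\right)^{2} = \left(14 + \frac{0 + 16}{1 + 0}\right)^{2} = \left(14 + 1^{-1} \cdot 16\right)^{2} = \left(14 + 1 \cdot 16\right)^{2} = \left(14 + 16\right)^{2} = 30^{2} = 900$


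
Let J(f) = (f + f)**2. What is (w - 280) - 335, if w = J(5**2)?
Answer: 1885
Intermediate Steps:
J(f) = 4*f**2 (J(f) = (2*f)**2 = 4*f**2)
w = 2500 (w = 4*(5**2)**2 = 4*25**2 = 4*625 = 2500)
(w - 280) - 335 = (2500 - 280) - 335 = 2220 - 335 = 1885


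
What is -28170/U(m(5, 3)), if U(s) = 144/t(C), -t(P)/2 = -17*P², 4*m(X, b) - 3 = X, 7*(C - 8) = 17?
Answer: -141778045/196 ≈ -7.2336e+5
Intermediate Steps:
C = 73/7 (C = 8 + (⅐)*17 = 8 + 17/7 = 73/7 ≈ 10.429)
m(X, b) = ¾ + X/4
t(P) = 34*P² (t(P) = -(-34)*P² = 34*P²)
U(s) = 3528/90593 (U(s) = 144/((34*(73/7)²)) = 144/((34*(5329/49))) = 144/(181186/49) = 144*(49/181186) = 3528/90593)
-28170/U(m(5, 3)) = -28170/3528/90593 = -28170*90593/3528 = -141778045/196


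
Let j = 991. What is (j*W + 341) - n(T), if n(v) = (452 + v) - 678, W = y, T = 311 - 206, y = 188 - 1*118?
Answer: 69832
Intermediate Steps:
y = 70 (y = 188 - 118 = 70)
T = 105
W = 70
n(v) = -226 + v
(j*W + 341) - n(T) = (991*70 + 341) - (-226 + 105) = (69370 + 341) - 1*(-121) = 69711 + 121 = 69832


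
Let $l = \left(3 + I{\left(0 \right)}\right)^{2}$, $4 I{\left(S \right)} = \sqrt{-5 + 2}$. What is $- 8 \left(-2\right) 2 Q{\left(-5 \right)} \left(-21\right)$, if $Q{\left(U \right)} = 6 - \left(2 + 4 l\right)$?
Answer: $21000 + 4032 i \sqrt{3} \approx 21000.0 + 6983.6 i$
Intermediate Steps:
$I{\left(S \right)} = \frac{i \sqrt{3}}{4}$ ($I{\left(S \right)} = \frac{\sqrt{-5 + 2}}{4} = \frac{\sqrt{-3}}{4} = \frac{i \sqrt{3}}{4}$)
$l = \left(3 + \frac{i \sqrt{3}}{4}\right)^{2} \approx 8.8125 + 2.5981 i$
$Q{\left(U \right)} = 4 - \frac{\left(12 + i \sqrt{3}\right)^{2}}{4}$ ($Q{\left(U \right)} = 6 - \left(2 + 4 \frac{\left(12 + i \sqrt{3}\right)^{2}}{16}\right) = 6 - \left(2 + \frac{\left(12 + i \sqrt{3}\right)^{2}}{4}\right) = 4 - \frac{\left(12 + i \sqrt{3}\right)^{2}}{4}$)
$- 8 \left(-2\right) 2 Q{\left(-5 \right)} \left(-21\right) = - 8 \left(-2\right) 2 \left(4 - \frac{\left(12 + i \sqrt{3}\right)^{2}}{4}\right) \left(-21\right) = - 8 \left(- 4 \left(4 - \frac{\left(12 + i \sqrt{3}\right)^{2}}{4}\right)\right) \left(-21\right) = - 8 \left(-16 + \left(12 + i \sqrt{3}\right)^{2}\right) \left(-21\right) = \left(128 - 8 \left(12 + i \sqrt{3}\right)^{2}\right) \left(-21\right) = -2688 + 168 \left(12 + i \sqrt{3}\right)^{2}$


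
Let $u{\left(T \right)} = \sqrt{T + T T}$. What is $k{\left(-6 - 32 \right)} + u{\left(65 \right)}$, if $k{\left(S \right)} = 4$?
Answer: $4 + \sqrt{4290} \approx 69.498$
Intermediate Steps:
$u{\left(T \right)} = \sqrt{T + T^{2}}$
$k{\left(-6 - 32 \right)} + u{\left(65 \right)} = 4 + \sqrt{65 \left(1 + 65\right)} = 4 + \sqrt{65 \cdot 66} = 4 + \sqrt{4290}$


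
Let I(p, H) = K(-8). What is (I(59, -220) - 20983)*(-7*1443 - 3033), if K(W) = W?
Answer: 275695794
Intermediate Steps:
I(p, H) = -8
(I(59, -220) - 20983)*(-7*1443 - 3033) = (-8 - 20983)*(-7*1443 - 3033) = -20991*(-10101 - 3033) = -20991*(-13134) = 275695794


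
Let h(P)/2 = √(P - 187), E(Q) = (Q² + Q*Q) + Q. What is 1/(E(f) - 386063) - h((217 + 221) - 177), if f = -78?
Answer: -1/373973 - 2*√74 ≈ -17.205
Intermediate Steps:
E(Q) = Q + 2*Q² (E(Q) = (Q² + Q²) + Q = 2*Q² + Q = Q + 2*Q²)
h(P) = 2*√(-187 + P) (h(P) = 2*√(P - 187) = 2*√(-187 + P))
1/(E(f) - 386063) - h((217 + 221) - 177) = 1/(-78*(1 + 2*(-78)) - 386063) - 2*√(-187 + ((217 + 221) - 177)) = 1/(-78*(1 - 156) - 386063) - 2*√(-187 + (438 - 177)) = 1/(-78*(-155) - 386063) - 2*√(-187 + 261) = 1/(12090 - 386063) - 2*√74 = 1/(-373973) - 2*√74 = -1/373973 - 2*√74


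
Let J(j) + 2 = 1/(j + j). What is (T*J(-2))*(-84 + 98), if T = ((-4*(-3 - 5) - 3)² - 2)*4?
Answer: -105714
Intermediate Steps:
J(j) = -2 + 1/(2*j) (J(j) = -2 + 1/(j + j) = -2 + 1/(2*j))
T = 3356 (T = ((-4*(-8) - 3)² - 2)*4 = ((32 - 3)² - 2)*4 = (29² - 2)*4 = (841 - 2)*4 = 839*4 = 3356)
(T*J(-2))*(-84 + 98) = (3356*(-2 + (½)/(-2)))*(-84 + 98) = (3356*(-2 + (½)*(-½)))*14 = (3356*(-2 - ¼))*14 = (3356*(-9/4))*14 = -7551*14 = -105714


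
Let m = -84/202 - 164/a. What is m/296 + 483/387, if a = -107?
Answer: 258287711/206327244 ≈ 1.2518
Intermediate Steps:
m = 12070/10807 (m = -84/202 - 164/(-107) = -84*1/202 - 164*(-1/107) = -42/101 + 164/107 = 12070/10807 ≈ 1.1169)
m/296 + 483/387 = (12070/10807)/296 + 483/387 = (12070/10807)*(1/296) + 483*(1/387) = 6035/1599436 + 161/129 = 258287711/206327244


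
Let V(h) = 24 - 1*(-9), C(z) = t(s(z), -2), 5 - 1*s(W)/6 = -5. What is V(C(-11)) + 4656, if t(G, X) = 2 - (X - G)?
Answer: 4689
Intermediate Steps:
s(W) = 60 (s(W) = 30 - 6*(-5) = 30 + 30 = 60)
t(G, X) = 2 + G - X (t(G, X) = 2 + (G - X) = 2 + G - X)
C(z) = 64 (C(z) = 2 + 60 - 1*(-2) = 2 + 60 + 2 = 64)
V(h) = 33 (V(h) = 24 + 9 = 33)
V(C(-11)) + 4656 = 33 + 4656 = 4689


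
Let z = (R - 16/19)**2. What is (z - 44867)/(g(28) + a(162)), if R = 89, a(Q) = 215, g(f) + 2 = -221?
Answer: 6695681/1444 ≈ 4636.9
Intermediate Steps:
g(f) = -223 (g(f) = -2 - 221 = -223)
z = 2805625/361 (z = (89 - 16/19)**2 = (1675/19)**2 = 2805625/361 ≈ 7771.8)
(z - 44867)/(g(28) + a(162)) = (2805625/361 - 44867)/(-223 + 215) = -13391362/361/(-8) = -13391362/361*(-1/8) = 6695681/1444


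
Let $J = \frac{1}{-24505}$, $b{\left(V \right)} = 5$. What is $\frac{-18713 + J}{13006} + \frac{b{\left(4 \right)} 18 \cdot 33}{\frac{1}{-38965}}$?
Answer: $- \frac{18441642388971783}{159356015} \approx -1.1573 \cdot 10^{8}$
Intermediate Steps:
$J = - \frac{1}{24505} \approx -4.0808 \cdot 10^{-5}$
$\frac{-18713 + J}{13006} + \frac{b{\left(4 \right)} 18 \cdot 33}{\frac{1}{-38965}} = \frac{-18713 - \frac{1}{24505}}{13006} + \frac{5 \cdot 18 \cdot 33}{\frac{1}{-38965}} = \left(- \frac{458562066}{24505}\right) \frac{1}{13006} + \frac{90 \cdot 33}{- \frac{1}{38965}} = - \frac{229281033}{159356015} + 2970 \left(-38965\right) = - \frac{229281033}{159356015} - 115726050 = - \frac{18441642388971783}{159356015}$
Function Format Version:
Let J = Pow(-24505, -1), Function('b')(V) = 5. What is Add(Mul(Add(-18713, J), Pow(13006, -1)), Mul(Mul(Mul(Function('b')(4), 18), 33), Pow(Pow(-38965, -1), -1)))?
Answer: Rational(-18441642388971783, 159356015) ≈ -1.1573e+8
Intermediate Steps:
J = Rational(-1, 24505) ≈ -4.0808e-5
Add(Mul(Add(-18713, J), Pow(13006, -1)), Mul(Mul(Mul(Function('b')(4), 18), 33), Pow(Pow(-38965, -1), -1))) = Add(Mul(Add(-18713, Rational(-1, 24505)), Pow(13006, -1)), Mul(Mul(Mul(5, 18), 33), Pow(Pow(-38965, -1), -1))) = Add(Mul(Rational(-458562066, 24505), Rational(1, 13006)), Mul(Mul(90, 33), Pow(Rational(-1, 38965), -1))) = Add(Rational(-229281033, 159356015), Mul(2970, -38965)) = Add(Rational(-229281033, 159356015), -115726050) = Rational(-18441642388971783, 159356015)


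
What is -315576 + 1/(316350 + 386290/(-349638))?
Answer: -17452551201263061/55303797505 ≈ -3.1558e+5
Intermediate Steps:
-315576 + 1/(316350 + 386290/(-349638)) = -315576 + 1/(316350 + 386290*(-1/349638)) = -315576 + 1/(316350 - 193145/174819) = -315576 + 1/(55303797505/174819) = -315576 + 174819/55303797505 = -17452551201263061/55303797505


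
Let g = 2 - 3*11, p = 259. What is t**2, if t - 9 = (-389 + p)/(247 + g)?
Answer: 822649/11664 ≈ 70.529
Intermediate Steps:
g = -31 (g = 2 - 33 = -31)
t = 907/108 (t = 9 + (-389 + 259)/(247 - 31) = 9 - 130/216 = 9 - 130*1/216 = 9 - 65/108 = 907/108 ≈ 8.3981)
t**2 = (907/108)**2 = 822649/11664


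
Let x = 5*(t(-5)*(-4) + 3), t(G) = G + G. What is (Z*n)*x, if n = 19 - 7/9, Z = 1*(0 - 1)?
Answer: -35260/9 ≈ -3917.8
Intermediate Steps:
t(G) = 2*G
Z = -1 (Z = 1*(-1) = -1)
n = 164/9 (n = 19 - 7/9 = 164/9 ≈ 18.222)
x = 215 (x = 5*((2*(-5))*(-4) + 3) = 5*(-10*(-4) + 3) = 5*(40 + 3) = 5*43 = 215)
(Z*n)*x = -1*164/9*215 = -164/9*215 = -35260/9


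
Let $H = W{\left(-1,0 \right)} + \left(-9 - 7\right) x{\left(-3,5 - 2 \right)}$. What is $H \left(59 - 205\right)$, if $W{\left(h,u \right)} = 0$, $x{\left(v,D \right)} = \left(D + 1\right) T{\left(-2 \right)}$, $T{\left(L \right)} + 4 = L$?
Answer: $-56064$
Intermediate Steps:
$T{\left(L \right)} = -4 + L$
$x{\left(v,D \right)} = -6 - 6 D$ ($x{\left(v,D \right)} = \left(D + 1\right) \left(-4 - 2\right) = \left(1 + D\right) \left(-6\right) = -6 - 6 D$)
$H = 384$ ($H = 0 + \left(-9 - 7\right) \left(-6 - 6 \left(5 - 2\right)\right) = 0 - 16 \left(-6 - 6 \left(5 - 2\right)\right) = 0 - 16 \left(-6 - 18\right) = 0 - -384 = 0 + 384 = 384$)
$H \left(59 - 205\right) = 384 \left(59 - 205\right) = 384 \left(-146\right) = -56064$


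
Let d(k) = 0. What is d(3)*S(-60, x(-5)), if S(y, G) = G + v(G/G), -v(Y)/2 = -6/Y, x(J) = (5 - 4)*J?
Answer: 0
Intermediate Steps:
x(J) = J (x(J) = 1*J = J)
v(Y) = 12/Y (v(Y) = -(-12)/Y = 12/Y)
S(y, G) = 12 + G (S(y, G) = G + 12/((G/G)) = G + 12/1 = G + 12*1 = G + 12 = 12 + G)
d(3)*S(-60, x(-5)) = 0*(12 - 5) = 0*7 = 0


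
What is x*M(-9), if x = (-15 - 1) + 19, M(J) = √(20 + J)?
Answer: 3*√11 ≈ 9.9499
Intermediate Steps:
x = 3 (x = -16 + 19 = 3)
x*M(-9) = 3*√(20 - 9) = 3*√11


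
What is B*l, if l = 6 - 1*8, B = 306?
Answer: -612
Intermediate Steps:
l = -2 (l = 6 - 8 = -2)
B*l = 306*(-2) = -612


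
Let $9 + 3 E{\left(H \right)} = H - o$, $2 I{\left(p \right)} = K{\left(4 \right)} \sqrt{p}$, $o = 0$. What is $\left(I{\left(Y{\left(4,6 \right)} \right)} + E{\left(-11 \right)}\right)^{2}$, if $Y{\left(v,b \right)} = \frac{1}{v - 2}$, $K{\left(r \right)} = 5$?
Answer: $\frac{3425}{72} - \frac{50 \sqrt{2}}{3} \approx 23.999$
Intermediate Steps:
$Y{\left(v,b \right)} = \frac{1}{-2 + v}$
$I{\left(p \right)} = \frac{5 \sqrt{p}}{2}$
$E{\left(H \right)} = -3 + \frac{H}{3}$ ($E{\left(H \right)} = -3 + \frac{H - 0}{3} = -3 + \frac{H + 0}{3} = -3 + \frac{H}{3}$)
$\left(I{\left(Y{\left(4,6 \right)} \right)} + E{\left(-11 \right)}\right)^{2} = \left(\frac{5 \sqrt{\frac{1}{-2 + 4}}}{2} + \left(-3 + \frac{1}{3} \left(-11\right)\right)\right)^{2} = \left(\frac{5 \sqrt{\frac{1}{2}}}{2} - \frac{20}{3}\right)^{2} = \left(\frac{5}{2 \sqrt{2}} - \frac{20}{3}\right)^{2} = \left(\frac{5 \frac{\sqrt{2}}{2}}{2} - \frac{20}{3}\right)^{2} = \left(\frac{5 \sqrt{2}}{4} - \frac{20}{3}\right)^{2} = \left(- \frac{20}{3} + \frac{5 \sqrt{2}}{4}\right)^{2}$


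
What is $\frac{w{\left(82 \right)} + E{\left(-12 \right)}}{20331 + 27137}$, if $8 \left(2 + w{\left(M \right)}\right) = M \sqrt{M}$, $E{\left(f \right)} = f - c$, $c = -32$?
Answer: $\frac{9}{23734} + \frac{41 \sqrt{82}}{189872} \approx 0.0023346$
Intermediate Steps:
$E{\left(f \right)} = 32 + f$ ($E{\left(f \right)} = f - -32 = f + 32 = 32 + f$)
$w{\left(M \right)} = -2 + \frac{M^{\frac{3}{2}}}{8}$ ($w{\left(M \right)} = -2 + \frac{M \sqrt{M}}{8} = -2 + \frac{M^{\frac{3}{2}}}{8}$)
$\frac{w{\left(82 \right)} + E{\left(-12 \right)}}{20331 + 27137} = \frac{\left(-2 + \frac{82^{\frac{3}{2}}}{8}\right) + \left(32 - 12\right)}{20331 + 27137} = \frac{\left(-2 + \frac{82 \sqrt{82}}{8}\right) + 20}{47468} = \left(\left(-2 + \frac{41 \sqrt{82}}{4}\right) + 20\right) \frac{1}{47468} = \left(18 + \frac{41 \sqrt{82}}{4}\right) \frac{1}{47468} = \frac{9}{23734} + \frac{41 \sqrt{82}}{189872}$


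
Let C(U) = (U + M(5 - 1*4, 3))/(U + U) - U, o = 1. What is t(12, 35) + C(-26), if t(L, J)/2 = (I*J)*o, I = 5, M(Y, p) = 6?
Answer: 4893/13 ≈ 376.38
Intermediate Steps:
t(L, J) = 10*J (t(L, J) = 2*((5*J)*1) = 2*(5*J) = 10*J)
C(U) = -U + (6 + U)/(2*U) (C(U) = (U + 6)/(U + U) - U = (6 + U)/((2*U)) - U = (6 + U)*(1/(2*U)) - U = (6 + U)/(2*U) - U = -U + (6 + U)/(2*U))
t(12, 35) + C(-26) = 10*35 + (½ - 1*(-26) + 3/(-26)) = 350 + (½ + 26 + 3*(-1/26)) = 350 + (½ + 26 - 3/26) = 350 + 343/13 = 4893/13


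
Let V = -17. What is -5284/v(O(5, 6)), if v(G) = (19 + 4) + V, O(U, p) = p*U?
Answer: -2642/3 ≈ -880.67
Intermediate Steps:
O(U, p) = U*p
v(G) = 6 (v(G) = (19 + 4) - 17 = 23 - 17 = 6)
-5284/v(O(5, 6)) = -5284/6 = -5284*1/6 = -2642/3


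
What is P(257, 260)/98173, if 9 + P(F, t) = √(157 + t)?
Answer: -9/98173 + √417/98173 ≈ 0.00011633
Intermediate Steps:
P(F, t) = -9 + √(157 + t)
P(257, 260)/98173 = (-9 + √(157 + 260))/98173 = (-9 + √417)*(1/98173) = -9/98173 + √417/98173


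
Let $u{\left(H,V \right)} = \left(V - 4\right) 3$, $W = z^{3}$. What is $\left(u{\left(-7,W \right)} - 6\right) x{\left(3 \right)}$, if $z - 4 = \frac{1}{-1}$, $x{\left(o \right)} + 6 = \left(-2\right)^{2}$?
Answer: $-126$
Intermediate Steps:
$x{\left(o \right)} = -2$ ($x{\left(o \right)} = -6 + \left(-2\right)^{2} = -6 + 4 = -2$)
$z = 3$ ($z = 4 + \frac{1}{-1} = 4 - 1 = 3$)
$W = 27$ ($W = 3^{3} = 27$)
$u{\left(H,V \right)} = -12 + 3 V$ ($u{\left(H,V \right)} = \left(-4 + V\right) 3 = -12 + 3 V$)
$\left(u{\left(-7,W \right)} - 6\right) x{\left(3 \right)} = \left(\left(-12 + 3 \cdot 27\right) - 6\right) \left(-2\right) = \left(\left(-12 + 81\right) - 6\right) \left(-2\right) = \left(69 - 6\right) \left(-2\right) = 63 \left(-2\right) = -126$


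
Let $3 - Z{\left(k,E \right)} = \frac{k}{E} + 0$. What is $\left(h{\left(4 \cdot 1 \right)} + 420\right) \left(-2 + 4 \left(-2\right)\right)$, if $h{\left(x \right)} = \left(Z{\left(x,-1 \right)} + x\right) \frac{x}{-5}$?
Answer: $-4112$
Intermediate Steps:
$Z{\left(k,E \right)} = 3 - \frac{k}{E}$ ($Z{\left(k,E \right)} = 3 - \left(\frac{k}{E} + 0\right) = 3 - \frac{k}{E}$)
$h{\left(x \right)} = - \frac{x \left(3 + 2 x\right)}{5}$ ($h{\left(x \right)} = \left(\left(3 - \frac{x}{-1}\right) + x\right) \frac{x}{-5} = \left(\left(3 - x \left(-1\right)\right) + x\right) x \left(- \frac{1}{5}\right) = \left(\left(3 + x\right) + x\right) \left(- \frac{x}{5}\right) = \left(3 + 2 x\right) \left(- \frac{x}{5}\right) = - \frac{x \left(3 + 2 x\right)}{5}$)
$\left(h{\left(4 \cdot 1 \right)} + 420\right) \left(-2 + 4 \left(-2\right)\right) = \left(- \frac{4 \cdot 1 \left(3 + 2 \cdot 4 \cdot 1\right)}{5} + 420\right) \left(-2 + 4 \left(-2\right)\right) = \left(\left(- \frac{1}{5}\right) 4 \left(3 + 2 \cdot 4\right) + 420\right) \left(-2 - 8\right) = \left(\left(- \frac{1}{5}\right) 4 \left(3 + 8\right) + 420\right) \left(-10\right) = \left(\left(- \frac{1}{5}\right) 4 \cdot 11 + 420\right) \left(-10\right) = \left(- \frac{44}{5} + 420\right) \left(-10\right) = \frac{2056}{5} \left(-10\right) = -4112$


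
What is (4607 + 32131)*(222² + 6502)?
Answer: 2049466068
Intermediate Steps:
(4607 + 32131)*(222² + 6502) = 36738*(49284 + 6502) = 36738*55786 = 2049466068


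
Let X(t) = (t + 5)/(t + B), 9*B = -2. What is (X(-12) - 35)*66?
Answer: -11361/5 ≈ -2272.2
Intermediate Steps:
B = -2/9 (B = (⅑)*(-2) = -2/9 ≈ -0.22222)
X(t) = (5 + t)/(-2/9 + t) (X(t) = (t + 5)/(t - 2/9) = (5 + t)/(-2/9 + t))
(X(-12) - 35)*66 = (9*(5 - 12)/(-2 + 9*(-12)) - 35)*66 = (9*(-7)/(-2 - 108) - 35)*66 = (9*(-7)/(-110) - 35)*66 = (9*(-1/110)*(-7) - 35)*66 = (63/110 - 35)*66 = -3787/110*66 = -11361/5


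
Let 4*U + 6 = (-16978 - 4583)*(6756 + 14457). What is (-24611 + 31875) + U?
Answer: -457344443/4 ≈ -1.1434e+8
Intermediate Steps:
U = -457373499/4 (U = -3/2 + ((-16978 - 4583)*(6756 + 14457))/4 = -3/2 + (-21561*21213)/4 = -3/2 + (¼)*(-457373493) = -3/2 - 457373493/4 = -457373499/4 ≈ -1.1434e+8)
(-24611 + 31875) + U = (-24611 + 31875) - 457373499/4 = 7264 - 457373499/4 = -457344443/4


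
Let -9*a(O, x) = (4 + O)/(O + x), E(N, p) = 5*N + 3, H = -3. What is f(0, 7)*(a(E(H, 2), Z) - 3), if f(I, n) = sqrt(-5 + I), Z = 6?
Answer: -85*I*sqrt(5)/27 ≈ -7.0395*I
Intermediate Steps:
E(N, p) = 3 + 5*N
a(O, x) = -(4 + O)/(9*(O + x))
f(0, 7)*(a(E(H, 2), Z) - 3) = sqrt(-5 + 0)*((-4 - (3 + 5*(-3)))/(9*((3 + 5*(-3)) + 6)) - 3) = sqrt(-5)*((-4 - (3 - 15))/(9*((3 - 15) + 6)) - 3) = (I*sqrt(5))*((-4 - 1*(-12))/(9*(-12 + 6)) - 3) = (I*sqrt(5))*((1/9)*(-4 + 12)/(-6) - 3) = (I*sqrt(5))*((1/9)*(-1/6)*8 - 3) = (I*sqrt(5))*(-4/27 - 3) = (I*sqrt(5))*(-85/27) = -85*I*sqrt(5)/27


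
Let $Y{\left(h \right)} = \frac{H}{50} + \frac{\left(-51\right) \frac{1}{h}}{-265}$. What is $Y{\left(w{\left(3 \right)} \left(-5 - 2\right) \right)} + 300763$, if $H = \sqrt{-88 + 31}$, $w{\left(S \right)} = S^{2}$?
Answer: $\frac{1673746078}{5565} + \frac{i \sqrt{57}}{50} \approx 3.0076 \cdot 10^{5} + 0.151 i$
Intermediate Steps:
$H = i \sqrt{57}$ ($H = \sqrt{-57} = i \sqrt{57} \approx 7.5498 i$)
$Y{\left(h \right)} = \frac{51}{265 h} + \frac{i \sqrt{57}}{50}$ ($Y{\left(h \right)} = \frac{i \sqrt{57}}{50} + \frac{\left(-51\right) \frac{1}{h}}{-265} = i \sqrt{57} \cdot \frac{1}{50} + - \frac{51}{h} \left(- \frac{1}{265}\right) = \frac{i \sqrt{57}}{50} + \frac{51}{265 h} = \frac{51}{265 h} + \frac{i \sqrt{57}}{50}$)
$Y{\left(w{\left(3 \right)} \left(-5 - 2\right) \right)} + 300763 = \left(\frac{51}{265 \cdot 3^{2} \left(-5 - 2\right)} + \frac{i \sqrt{57}}{50}\right) + 300763 = \left(\frac{51}{265 \cdot 9 \left(-7\right)} + \frac{i \sqrt{57}}{50}\right) + 300763 = \left(\frac{51}{265 \left(-63\right)} + \frac{i \sqrt{57}}{50}\right) + 300763 = \left(\frac{51}{265} \left(- \frac{1}{63}\right) + \frac{i \sqrt{57}}{50}\right) + 300763 = \left(- \frac{17}{5565} + \frac{i \sqrt{57}}{50}\right) + 300763 = \frac{1673746078}{5565} + \frac{i \sqrt{57}}{50}$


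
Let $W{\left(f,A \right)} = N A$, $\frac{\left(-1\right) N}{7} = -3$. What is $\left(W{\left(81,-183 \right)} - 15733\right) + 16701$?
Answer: $-2875$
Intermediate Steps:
$N = 21$ ($N = \left(-7\right) \left(-3\right) = 21$)
$W{\left(f,A \right)} = 21 A$
$\left(W{\left(81,-183 \right)} - 15733\right) + 16701 = \left(21 \left(-183\right) - 15733\right) + 16701 = \left(-3843 - 15733\right) + 16701 = -19576 + 16701 = -2875$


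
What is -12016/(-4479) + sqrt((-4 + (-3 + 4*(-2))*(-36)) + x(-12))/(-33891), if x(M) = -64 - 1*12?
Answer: 12016/4479 - 2*sqrt(79)/33891 ≈ 2.6822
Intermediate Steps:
x(M) = -76 (x(M) = -64 - 12 = -76)
-12016/(-4479) + sqrt((-4 + (-3 + 4*(-2))*(-36)) + x(-12))/(-33891) = -12016/(-4479) + sqrt((-4 + (-3 + 4*(-2))*(-36)) - 76)/(-33891) = -12016*(-1/4479) + sqrt((-4 + (-3 - 8)*(-36)) - 76)*(-1/33891) = 12016/4479 + sqrt((-4 - 11*(-36)) - 76)*(-1/33891) = 12016/4479 + sqrt((-4 + 396) - 76)*(-1/33891) = 12016/4479 + sqrt(392 - 76)*(-1/33891) = 12016/4479 + sqrt(316)*(-1/33891) = 12016/4479 + (2*sqrt(79))*(-1/33891) = 12016/4479 - 2*sqrt(79)/33891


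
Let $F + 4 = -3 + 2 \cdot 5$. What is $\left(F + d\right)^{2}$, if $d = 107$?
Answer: $12100$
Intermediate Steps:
$F = 3$ ($F = -4 + \left(-3 + 2 \cdot 5\right) = -4 + \left(-3 + 10\right) = -4 + 7 = 3$)
$\left(F + d\right)^{2} = \left(3 + 107\right)^{2} = 110^{2} = 12100$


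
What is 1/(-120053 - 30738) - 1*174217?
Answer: -26270355648/150791 ≈ -1.7422e+5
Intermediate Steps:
1/(-120053 - 30738) - 1*174217 = 1/(-150791) - 174217 = -1/150791 - 174217 = -26270355648/150791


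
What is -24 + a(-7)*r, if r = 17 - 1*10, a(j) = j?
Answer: -73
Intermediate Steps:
r = 7 (r = 17 - 10 = 7)
-24 + a(-7)*r = -24 - 7*7 = -24 - 49 = -73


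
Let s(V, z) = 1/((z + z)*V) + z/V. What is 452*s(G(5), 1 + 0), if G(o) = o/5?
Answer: 678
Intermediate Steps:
G(o) = o/5 (G(o) = o*(⅕) = o/5)
s(V, z) = z/V + 1/(2*V*z) (s(V, z) = 1/(((2*z))*V) + z/V = (1/(2*z))/V + z/V = 1/(2*V*z) + z/V = z/V + 1/(2*V*z))
452*s(G(5), 1 + 0) = 452*((½ + (1 + 0)²)/((((⅕)*5))*(1 + 0))) = 452*((½ + 1²)/(1*1)) = 452*(1*1*(½ + 1)) = 452*(1*1*(3/2)) = 452*(3/2) = 678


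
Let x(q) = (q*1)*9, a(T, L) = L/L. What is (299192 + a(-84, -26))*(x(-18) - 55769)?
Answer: -16734163683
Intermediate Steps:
a(T, L) = 1
x(q) = 9*q (x(q) = q*9 = 9*q)
(299192 + a(-84, -26))*(x(-18) - 55769) = (299192 + 1)*(9*(-18) - 55769) = 299193*(-162 - 55769) = 299193*(-55931) = -16734163683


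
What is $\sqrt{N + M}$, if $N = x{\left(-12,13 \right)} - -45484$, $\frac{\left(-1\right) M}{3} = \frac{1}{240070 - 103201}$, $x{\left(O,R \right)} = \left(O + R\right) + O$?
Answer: $\frac{3 \sqrt{10516682828266}}{45623} \approx 213.24$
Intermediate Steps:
$x{\left(O,R \right)} = R + 2 O$
$M = - \frac{1}{45623}$ ($M = - \frac{3}{240070 - 103201} = - \frac{3}{136869} = \left(-3\right) \frac{1}{136869} = - \frac{1}{45623} \approx -2.1919 \cdot 10^{-5}$)
$N = 45473$ ($N = \left(13 + 2 \left(-12\right)\right) - -45484 = \left(13 - 24\right) + 45484 = -11 + 45484 = 45473$)
$\sqrt{N + M} = \sqrt{45473 - \frac{1}{45623}} = \sqrt{\frac{2074614678}{45623}} = \frac{3 \sqrt{10516682828266}}{45623}$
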